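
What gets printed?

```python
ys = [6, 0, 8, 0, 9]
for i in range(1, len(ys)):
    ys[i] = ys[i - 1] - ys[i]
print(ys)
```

i=1: ys[1] = 6-0 = 6 → [6, 6, 8, 0, 9]
i=2: ys[2] = 6-8 = -2 → [6, 6, -2, 0, 9]
i=3: ys[3] = (-2)-0 = -2 → [6, 6, -2, -2, 9]
i=4: ys[4] = (-2)-9 = -11 → [6, 6, -2, -2, -11]

[6, 6, -2, -2, -11]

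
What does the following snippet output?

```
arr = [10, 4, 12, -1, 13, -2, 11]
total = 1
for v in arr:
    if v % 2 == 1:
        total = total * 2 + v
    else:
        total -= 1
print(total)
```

15

v=10: not odd, total = 1-1 = 0
v=4: not odd, total = 0-1 = -1
v=12: not odd, total = (-1)-1 = -2
v=-1: odd, total = (-2)*2+(-1) = -5
v=13: odd, total = (-5)*2+13 = 3
v=-2: not odd, total = 3-1 = 2
v=11: odd, total = 2*2+11 = 15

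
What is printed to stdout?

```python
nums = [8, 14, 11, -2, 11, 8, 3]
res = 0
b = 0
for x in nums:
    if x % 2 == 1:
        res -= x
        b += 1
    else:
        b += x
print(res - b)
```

-56

x=8: not odd; b=8
x=14: not odd; b=22
x=11: odd, res = 0-11 = -11; b=23
x=-2: not odd; b=21
x=11: odd, res = (-11)-11 = -22; b=22
x=8: not odd; b=30
x=3: odd, res = (-22)-3 = -25; b=31
res-b = (-25)-31 = -56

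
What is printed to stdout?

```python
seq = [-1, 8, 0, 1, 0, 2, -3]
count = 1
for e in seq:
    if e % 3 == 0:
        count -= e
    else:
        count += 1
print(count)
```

8

e=-1: not %3==0, count = 1+1 = 2
e=8: not %3==0, count = 2+1 = 3
e=0: %3==0, count = 3-0 = 3
e=1: not %3==0, count = 3+1 = 4
e=0: %3==0, count = 4-0 = 4
e=2: not %3==0, count = 4+1 = 5
e=-3: %3==0, count = 5-(-3) = 8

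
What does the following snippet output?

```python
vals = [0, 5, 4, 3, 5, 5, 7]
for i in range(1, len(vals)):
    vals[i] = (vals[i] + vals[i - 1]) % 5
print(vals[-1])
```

i=1: vals[1] = (5+0)%5 = 0 → [0, 0, 4, 3, 5, 5, 7]
i=2: vals[2] = (4+0)%5 = 4 → [0, 0, 4, 3, 5, 5, 7]
i=3: vals[3] = (3+4)%5 = 2 → [0, 0, 4, 2, 5, 5, 7]
i=4: vals[4] = (5+2)%5 = 2 → [0, 0, 4, 2, 2, 5, 7]
i=5: vals[5] = (5+2)%5 = 2 → [0, 0, 4, 2, 2, 2, 7]
i=6: vals[6] = (7+2)%5 = 4 → [0, 0, 4, 2, 2, 2, 4]

4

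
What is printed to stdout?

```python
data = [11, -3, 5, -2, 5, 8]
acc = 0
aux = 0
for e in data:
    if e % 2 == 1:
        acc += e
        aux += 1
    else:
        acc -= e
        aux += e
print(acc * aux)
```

e=11: odd, acc = 0+11 = 11; aux=1
e=-3: odd, acc = 11+(-3) = 8; aux=2
e=5: odd, acc = 8+5 = 13; aux=3
e=-2: not odd, acc = 13-(-2) = 15; aux=1
e=5: odd, acc = 15+5 = 20; aux=2
e=8: not odd, acc = 20-8 = 12; aux=10
acc*aux = 12*10 = 120

120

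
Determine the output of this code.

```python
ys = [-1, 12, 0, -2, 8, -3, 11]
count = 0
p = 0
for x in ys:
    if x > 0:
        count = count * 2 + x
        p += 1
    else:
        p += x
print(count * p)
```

-225

x=-1: not >0; p=-1
x=12: >0, count = 0*2+12 = 12; p=0
x=0: not >0; p=0
x=-2: not >0; p=-2
x=8: >0, count = 12*2+8 = 32; p=-1
x=-3: not >0; p=-4
x=11: >0, count = 32*2+11 = 75; p=-3
count*p = 75*(-3) = -225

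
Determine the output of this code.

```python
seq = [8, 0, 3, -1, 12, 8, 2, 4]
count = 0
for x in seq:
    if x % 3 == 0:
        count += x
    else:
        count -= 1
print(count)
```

10

x=8: not %3==0, count = 0-1 = -1
x=0: %3==0, count = (-1)+0 = -1
x=3: %3==0, count = (-1)+3 = 2
x=-1: not %3==0, count = 2-1 = 1
x=12: %3==0, count = 1+12 = 13
x=8: not %3==0, count = 13-1 = 12
x=2: not %3==0, count = 12-1 = 11
x=4: not %3==0, count = 11-1 = 10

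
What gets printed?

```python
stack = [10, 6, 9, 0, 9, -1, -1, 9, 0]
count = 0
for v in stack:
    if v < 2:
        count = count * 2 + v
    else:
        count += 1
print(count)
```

v=10: not <2, count = 0+1 = 1
v=6: not <2, count = 1+1 = 2
v=9: not <2, count = 2+1 = 3
v=0: <2, count = 3*2+0 = 6
v=9: not <2, count = 6+1 = 7
v=-1: <2, count = 7*2+(-1) = 13
v=-1: <2, count = 13*2+(-1) = 25
v=9: not <2, count = 25+1 = 26
v=0: <2, count = 26*2+0 = 52

52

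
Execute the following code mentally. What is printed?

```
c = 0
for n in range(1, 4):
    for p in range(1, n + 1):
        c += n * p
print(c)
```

n=1,p=1: c = 0+1 = 1
n=2,p=1: c = 1+2 = 3
n=2,p=2: c = 3+4 = 7
n=3,p=1: c = 7+3 = 10
n=3,p=2: c = 10+6 = 16
n=3,p=3: c = 16+9 = 25

25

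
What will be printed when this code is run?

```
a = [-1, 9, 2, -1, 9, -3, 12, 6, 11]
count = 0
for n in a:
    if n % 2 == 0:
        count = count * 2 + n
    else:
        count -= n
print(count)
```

n=-1: not even, count = 0-(-1) = 1
n=9: not even, count = 1-9 = -8
n=2: even, count = (-8)*2+2 = -14
n=-1: not even, count = (-14)-(-1) = -13
n=9: not even, count = (-13)-9 = -22
n=-3: not even, count = (-22)-(-3) = -19
n=12: even, count = (-19)*2+12 = -26
n=6: even, count = (-26)*2+6 = -46
n=11: not even, count = (-46)-11 = -57

-57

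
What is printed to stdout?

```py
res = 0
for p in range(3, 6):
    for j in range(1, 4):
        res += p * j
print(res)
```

p=3,j=1: res = 0+3 = 3
p=3,j=2: res = 3+6 = 9
p=3,j=3: res = 9+9 = 18
p=4,j=1: res = 18+4 = 22
p=4,j=2: res = 22+8 = 30
p=4,j=3: res = 30+12 = 42
p=5,j=1: res = 42+5 = 47
p=5,j=2: res = 47+10 = 57
p=5,j=3: res = 57+15 = 72

72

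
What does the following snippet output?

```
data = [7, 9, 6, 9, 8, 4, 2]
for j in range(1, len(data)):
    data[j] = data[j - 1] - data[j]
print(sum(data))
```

-105

j=1: data[1] = 7-9 = -2 → [7, -2, 6, 9, 8, 4, 2]
j=2: data[2] = (-2)-6 = -8 → [7, -2, -8, 9, 8, 4, 2]
j=3: data[3] = (-8)-9 = -17 → [7, -2, -8, -17, 8, 4, 2]
j=4: data[4] = (-17)-8 = -25 → [7, -2, -8, -17, -25, 4, 2]
j=5: data[5] = (-25)-4 = -29 → [7, -2, -8, -17, -25, -29, 2]
j=6: data[6] = (-29)-2 = -31 → [7, -2, -8, -17, -25, -29, -31]
sum = -105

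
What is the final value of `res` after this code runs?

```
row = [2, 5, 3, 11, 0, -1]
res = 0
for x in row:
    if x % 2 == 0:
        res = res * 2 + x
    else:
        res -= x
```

x=2: even, res = 0*2+2 = 2
x=5: not even, res = 2-5 = -3
x=3: not even, res = (-3)-3 = -6
x=11: not even, res = (-6)-11 = -17
x=0: even, res = (-17)*2+0 = -34
x=-1: not even, res = (-34)-(-1) = -33

-33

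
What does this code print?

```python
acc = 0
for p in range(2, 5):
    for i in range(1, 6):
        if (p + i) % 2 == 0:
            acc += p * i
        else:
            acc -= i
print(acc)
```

39

p=2,i=1: odd sum, acc = 0-1 = -1
p=2,i=2: even sum, acc = (-1)+4 = 3
p=2,i=3: odd sum, acc = 3-3 = 0
p=2,i=4: even sum, acc = 0+8 = 8
p=2,i=5: odd sum, acc = 8-5 = 3
p=3,i=1: even sum, acc = 3+3 = 6
p=3,i=2: odd sum, acc = 6-2 = 4
p=3,i=3: even sum, acc = 4+9 = 13
p=3,i=4: odd sum, acc = 13-4 = 9
p=3,i=5: even sum, acc = 9+15 = 24
p=4,i=1: odd sum, acc = 24-1 = 23
p=4,i=2: even sum, acc = 23+8 = 31
p=4,i=3: odd sum, acc = 31-3 = 28
p=4,i=4: even sum, acc = 28+16 = 44
p=4,i=5: odd sum, acc = 44-5 = 39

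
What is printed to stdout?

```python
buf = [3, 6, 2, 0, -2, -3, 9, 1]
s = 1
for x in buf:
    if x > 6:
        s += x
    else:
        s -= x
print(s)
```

3

x=3: not >6, s = 1-3 = -2
x=6: not >6, s = (-2)-6 = -8
x=2: not >6, s = (-8)-2 = -10
x=0: not >6, s = (-10)-0 = -10
x=-2: not >6, s = (-10)-(-2) = -8
x=-3: not >6, s = (-8)-(-3) = -5
x=9: >6, s = (-5)+9 = 4
x=1: not >6, s = 4-1 = 3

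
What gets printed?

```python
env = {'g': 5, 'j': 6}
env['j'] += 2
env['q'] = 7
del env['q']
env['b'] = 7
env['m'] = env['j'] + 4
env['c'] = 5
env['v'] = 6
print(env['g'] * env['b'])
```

env['j'] = 6+2 = 8 → {'g': 5, 'j': 8}
env['q'] = 7 → {'g': 5, 'j': 8, 'q': 7}
del 'q' → {'g': 5, 'j': 8}
env['b'] = 7 → {'g': 5, 'j': 8, 'b': 7}
env['m'] = env['j']+4 = 12 → {'g': 5, 'j': 8, 'b': 7, 'm': 12}
env['c'] = 5 → {'g': 5, 'j': 8, 'b': 7, 'm': 12, 'c': 5}
env['v'] = 6 → {'g': 5, 'j': 8, 'b': 7, 'm': 12, 'c': 5, 'v': 6}
env['g']*env['b'] = 5*7 = 35

35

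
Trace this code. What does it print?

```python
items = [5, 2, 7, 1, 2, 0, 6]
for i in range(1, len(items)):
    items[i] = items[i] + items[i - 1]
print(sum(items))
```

98

i=1: items[1] = 2+5 = 7 → [5, 7, 7, 1, 2, 0, 6]
i=2: items[2] = 7+7 = 14 → [5, 7, 14, 1, 2, 0, 6]
i=3: items[3] = 1+14 = 15 → [5, 7, 14, 15, 2, 0, 6]
i=4: items[4] = 2+15 = 17 → [5, 7, 14, 15, 17, 0, 6]
i=5: items[5] = 0+17 = 17 → [5, 7, 14, 15, 17, 17, 6]
i=6: items[6] = 6+17 = 23 → [5, 7, 14, 15, 17, 17, 23]
sum = 98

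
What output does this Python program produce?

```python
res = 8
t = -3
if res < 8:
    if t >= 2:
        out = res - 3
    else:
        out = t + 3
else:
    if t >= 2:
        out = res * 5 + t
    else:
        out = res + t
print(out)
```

5

res=8, t=-3
res < 8 is False; t >= 2 is False
→ out = res + t = 5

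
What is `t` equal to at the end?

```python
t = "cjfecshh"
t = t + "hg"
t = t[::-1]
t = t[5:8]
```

+ 'hg' → 'cjfecshhhg'
reverse → 'ghhhscefjc'
slice [5:8] → 'cef'

'cef'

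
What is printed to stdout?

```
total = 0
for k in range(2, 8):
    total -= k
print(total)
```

k=2: total = 0-2 = -2
k=3: total = (-2)-3 = -5
k=4: total = (-5)-4 = -9
k=5: total = (-9)-5 = -14
k=6: total = (-14)-6 = -20
k=7: total = (-20)-7 = -27

-27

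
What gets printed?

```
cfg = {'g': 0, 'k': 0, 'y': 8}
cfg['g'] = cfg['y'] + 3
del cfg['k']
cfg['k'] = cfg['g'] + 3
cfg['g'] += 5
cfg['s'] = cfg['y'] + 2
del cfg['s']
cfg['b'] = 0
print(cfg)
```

cfg['g'] = cfg['y']+3 = 11 → {'g': 11, 'k': 0, 'y': 8}
del 'k' → {'g': 11, 'y': 8}
cfg['k'] = cfg['g']+3 = 14 → {'g': 11, 'y': 8, 'k': 14}
cfg['g'] = 11+5 = 16 → {'g': 16, 'y': 8, 'k': 14}
cfg['s'] = cfg['y']+2 = 10 → {'g': 16, 'y': 8, 'k': 14, 's': 10}
del 's' → {'g': 16, 'y': 8, 'k': 14}
cfg['b'] = 0 → {'g': 16, 'y': 8, 'k': 14, 'b': 0}

{'g': 16, 'y': 8, 'k': 14, 'b': 0}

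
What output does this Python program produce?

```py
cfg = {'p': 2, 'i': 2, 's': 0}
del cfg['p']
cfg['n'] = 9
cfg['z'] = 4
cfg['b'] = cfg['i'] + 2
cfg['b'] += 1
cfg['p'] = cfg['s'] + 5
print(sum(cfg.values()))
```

del 'p' → {'i': 2, 's': 0}
cfg['n'] = 9 → {'i': 2, 's': 0, 'n': 9}
cfg['z'] = 4 → {'i': 2, 's': 0, 'n': 9, 'z': 4}
cfg['b'] = cfg['i']+2 = 4 → {'i': 2, 's': 0, 'n': 9, 'z': 4, 'b': 4}
cfg['b'] = 4+1 = 5 → {'i': 2, 's': 0, 'n': 9, 'z': 4, 'b': 5}
cfg['p'] = cfg['s']+5 = 5 → {'i': 2, 's': 0, 'n': 9, 'z': 4, 'b': 5, 'p': 5}
sum of values = 25

25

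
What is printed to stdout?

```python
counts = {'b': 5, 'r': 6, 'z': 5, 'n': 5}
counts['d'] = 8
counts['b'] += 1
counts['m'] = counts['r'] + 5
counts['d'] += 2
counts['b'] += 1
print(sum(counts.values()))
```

counts['d'] = 8 → {'b': 5, 'r': 6, 'z': 5, 'n': 5, 'd': 8}
counts['b'] = 5+1 = 6 → {'b': 6, 'r': 6, 'z': 5, 'n': 5, 'd': 8}
counts['m'] = counts['r']+5 = 11 → {'b': 6, 'r': 6, 'z': 5, 'n': 5, 'd': 8, 'm': 11}
counts['d'] = 8+2 = 10 → {'b': 6, 'r': 6, 'z': 5, 'n': 5, 'd': 10, 'm': 11}
counts['b'] = 6+1 = 7 → {'b': 7, 'r': 6, 'z': 5, 'n': 5, 'd': 10, 'm': 11}
sum of values = 44

44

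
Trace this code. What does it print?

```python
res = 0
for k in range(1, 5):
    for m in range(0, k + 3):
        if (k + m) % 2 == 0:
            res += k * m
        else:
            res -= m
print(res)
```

70

k=1,m=0: odd sum, res = 0-0 = 0
k=1,m=1: even sum, res = 0+1 = 1
k=1,m=2: odd sum, res = 1-2 = -1
k=1,m=3: even sum, res = (-1)+3 = 2
k=2,m=0: even sum, res = 2+0 = 2
k=2,m=1: odd sum, res = 2-1 = 1
k=2,m=2: even sum, res = 1+4 = 5
k=2,m=3: odd sum, res = 5-3 = 2
k=2,m=4: even sum, res = 2+8 = 10
k=3,m=0: odd sum, res = 10-0 = 10
k=3,m=1: even sum, res = 10+3 = 13
k=3,m=2: odd sum, res = 13-2 = 11
k=3,m=3: even sum, res = 11+9 = 20
k=3,m=4: odd sum, res = 20-4 = 16
k=3,m=5: even sum, res = 16+15 = 31
k=4,m=0: even sum, res = 31+0 = 31
k=4,m=1: odd sum, res = 31-1 = 30
k=4,m=2: even sum, res = 30+8 = 38
k=4,m=3: odd sum, res = 38-3 = 35
k=4,m=4: even sum, res = 35+16 = 51
k=4,m=5: odd sum, res = 51-5 = 46
k=4,m=6: even sum, res = 46+24 = 70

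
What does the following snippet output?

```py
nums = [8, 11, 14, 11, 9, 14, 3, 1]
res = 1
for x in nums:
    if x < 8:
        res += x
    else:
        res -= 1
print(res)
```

-1

x=8: not <8, res = 1-1 = 0
x=11: not <8, res = 0-1 = -1
x=14: not <8, res = (-1)-1 = -2
x=11: not <8, res = (-2)-1 = -3
x=9: not <8, res = (-3)-1 = -4
x=14: not <8, res = (-4)-1 = -5
x=3: <8, res = (-5)+3 = -2
x=1: <8, res = (-2)+1 = -1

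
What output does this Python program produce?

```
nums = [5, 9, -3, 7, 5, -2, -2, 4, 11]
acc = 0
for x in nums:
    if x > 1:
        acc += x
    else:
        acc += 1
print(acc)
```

x=5: >1, acc = 0+5 = 5
x=9: >1, acc = 5+9 = 14
x=-3: not >1, acc = 14+1 = 15
x=7: >1, acc = 15+7 = 22
x=5: >1, acc = 22+5 = 27
x=-2: not >1, acc = 27+1 = 28
x=-2: not >1, acc = 28+1 = 29
x=4: >1, acc = 29+4 = 33
x=11: >1, acc = 33+11 = 44

44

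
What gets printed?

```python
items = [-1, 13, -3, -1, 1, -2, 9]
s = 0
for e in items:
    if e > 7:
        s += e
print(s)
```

e=-1: not >7
e=13: >7, s = 0+13 = 13
e=-3: not >7
e=-1: not >7
e=1: not >7
e=-2: not >7
e=9: >7, s = 13+9 = 22

22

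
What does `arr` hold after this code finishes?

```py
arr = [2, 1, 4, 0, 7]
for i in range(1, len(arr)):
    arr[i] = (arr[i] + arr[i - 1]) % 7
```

i=1: arr[1] = (1+2)%7 = 3 → [2, 3, 4, 0, 7]
i=2: arr[2] = (4+3)%7 = 0 → [2, 3, 0, 0, 7]
i=3: arr[3] = (0+0)%7 = 0 → [2, 3, 0, 0, 7]
i=4: arr[4] = (7+0)%7 = 0 → [2, 3, 0, 0, 0]

[2, 3, 0, 0, 0]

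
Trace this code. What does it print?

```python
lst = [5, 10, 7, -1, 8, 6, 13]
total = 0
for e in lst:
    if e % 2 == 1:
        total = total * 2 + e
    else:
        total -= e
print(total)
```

e=5: odd, total = 0*2+5 = 5
e=10: not odd, total = 5-10 = -5
e=7: odd, total = (-5)*2+7 = -3
e=-1: odd, total = (-3)*2+(-1) = -7
e=8: not odd, total = (-7)-8 = -15
e=6: not odd, total = (-15)-6 = -21
e=13: odd, total = (-21)*2+13 = -29

-29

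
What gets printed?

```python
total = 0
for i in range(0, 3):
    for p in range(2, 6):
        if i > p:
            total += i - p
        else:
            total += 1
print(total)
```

12

i=0,p=2: not 0>2, total = 0+1 = 1
i=0,p=3: not 0>3, total = 1+1 = 2
i=0,p=4: not 0>4, total = 2+1 = 3
i=0,p=5: not 0>5, total = 3+1 = 4
i=1,p=2: not 1>2, total = 4+1 = 5
i=1,p=3: not 1>3, total = 5+1 = 6
i=1,p=4: not 1>4, total = 6+1 = 7
i=1,p=5: not 1>5, total = 7+1 = 8
i=2,p=2: not 2>2, total = 8+1 = 9
i=2,p=3: not 2>3, total = 9+1 = 10
i=2,p=4: not 2>4, total = 10+1 = 11
i=2,p=5: not 2>5, total = 11+1 = 12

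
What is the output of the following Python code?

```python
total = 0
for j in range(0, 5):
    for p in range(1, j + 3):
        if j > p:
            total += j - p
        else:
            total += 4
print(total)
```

66

j=0,p=1: not 0>1, total = 0+4 = 4
j=0,p=2: not 0>2, total = 4+4 = 8
j=1,p=1: not 1>1, total = 8+4 = 12
j=1,p=2: not 1>2, total = 12+4 = 16
j=1,p=3: not 1>3, total = 16+4 = 20
j=2,p=1: 2>1, total = 20+1 = 21
j=2,p=2: not 2>2, total = 21+4 = 25
j=2,p=3: not 2>3, total = 25+4 = 29
j=2,p=4: not 2>4, total = 29+4 = 33
j=3,p=1: 3>1, total = 33+2 = 35
j=3,p=2: 3>2, total = 35+1 = 36
j=3,p=3: not 3>3, total = 36+4 = 40
j=3,p=4: not 3>4, total = 40+4 = 44
j=3,p=5: not 3>5, total = 44+4 = 48
j=4,p=1: 4>1, total = 48+3 = 51
j=4,p=2: 4>2, total = 51+2 = 53
j=4,p=3: 4>3, total = 53+1 = 54
j=4,p=4: not 4>4, total = 54+4 = 58
j=4,p=5: not 4>5, total = 58+4 = 62
j=4,p=6: not 4>6, total = 62+4 = 66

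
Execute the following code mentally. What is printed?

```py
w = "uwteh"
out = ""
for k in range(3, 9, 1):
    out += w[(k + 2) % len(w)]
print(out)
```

uwtehu

k=3: add w[0]='u' → 'u'
k=4: add w[1]='w' → 'uw'
k=5: add w[2]='t' → 'uwt'
k=6: add w[3]='e' → 'uwte'
k=7: add w[4]='h' → 'uwteh'
k=8: add w[0]='u' → 'uwtehu'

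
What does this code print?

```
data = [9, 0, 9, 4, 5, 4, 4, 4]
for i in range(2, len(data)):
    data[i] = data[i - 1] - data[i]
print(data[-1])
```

-30

i=2: data[2] = 0-9 = -9 → [9, 0, -9, 4, 5, 4, 4, 4]
i=3: data[3] = (-9)-4 = -13 → [9, 0, -9, -13, 5, 4, 4, 4]
i=4: data[4] = (-13)-5 = -18 → [9, 0, -9, -13, -18, 4, 4, 4]
i=5: data[5] = (-18)-4 = -22 → [9, 0, -9, -13, -18, -22, 4, 4]
i=6: data[6] = (-22)-4 = -26 → [9, 0, -9, -13, -18, -22, -26, 4]
i=7: data[7] = (-26)-4 = -30 → [9, 0, -9, -13, -18, -22, -26, -30]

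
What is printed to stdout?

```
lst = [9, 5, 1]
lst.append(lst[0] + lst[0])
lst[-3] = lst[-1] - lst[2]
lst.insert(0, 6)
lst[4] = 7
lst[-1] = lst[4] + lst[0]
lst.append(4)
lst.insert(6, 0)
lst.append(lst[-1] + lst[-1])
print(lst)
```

[6, 9, 17, 1, 13, 4, 0, 0]

append lst[0]+lst[0] = 9+9 = 18 → [9, 5, 1, 18]
lst[-3] = lst[-1]-lst[2] = 18-1 = 17 → [9, 17, 1, 18]
insert 6 at 0 → [6, 9, 17, 1, 18]
lst[4] = 7 → [6, 9, 17, 1, 7]
lst[-1] = lst[4]+lst[0] = 7+6 = 13 → [6, 9, 17, 1, 13]
append 4 → [6, 9, 17, 1, 13, 4]
insert 0 at 6 → [6, 9, 17, 1, 13, 4, 0]
append lst[-1]+lst[-1] = 0+0 = 0 → [6, 9, 17, 1, 13, 4, 0, 0]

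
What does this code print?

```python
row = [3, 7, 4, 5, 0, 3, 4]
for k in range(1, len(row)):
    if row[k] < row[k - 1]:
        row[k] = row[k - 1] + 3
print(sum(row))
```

k=1: 7>=3, unchanged → [3, 7, 4, 5, 0, 3, 4]
k=2: 4<7, row[2] = 7+3 = 10 → [3, 7, 10, 5, 0, 3, 4]
k=3: 5<10, row[3] = 10+3 = 13 → [3, 7, 10, 13, 0, 3, 4]
k=4: 0<13, row[4] = 13+3 = 16 → [3, 7, 10, 13, 16, 3, 4]
k=5: 3<16, row[5] = 16+3 = 19 → [3, 7, 10, 13, 16, 19, 4]
k=6: 4<19, row[6] = 19+3 = 22 → [3, 7, 10, 13, 16, 19, 22]
sum = 90

90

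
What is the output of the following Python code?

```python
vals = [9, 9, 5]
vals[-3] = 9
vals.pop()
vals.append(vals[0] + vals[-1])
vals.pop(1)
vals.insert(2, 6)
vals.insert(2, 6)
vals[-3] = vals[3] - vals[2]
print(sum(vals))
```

vals[-3] = 9 → [9, 9, 5]
pop() removes 5 → [9, 9]
append vals[0]+vals[-1] = 9+9 = 18 → [9, 9, 18]
pop(1) removes 9 → [9, 18]
insert 6 at 2 → [9, 18, 6]
insert 6 at 2 → [9, 18, 6, 6]
vals[-3] = vals[3]-vals[2] = 6-6 = 0 → [9, 0, 6, 6]
sum = 21

21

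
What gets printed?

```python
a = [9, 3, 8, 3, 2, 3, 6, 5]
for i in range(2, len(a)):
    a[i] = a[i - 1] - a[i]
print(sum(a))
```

i=2: a[2] = 3-8 = -5 → [9, 3, -5, 3, 2, 3, 6, 5]
i=3: a[3] = (-5)-3 = -8 → [9, 3, -5, -8, 2, 3, 6, 5]
i=4: a[4] = (-8)-2 = -10 → [9, 3, -5, -8, -10, 3, 6, 5]
i=5: a[5] = (-10)-3 = -13 → [9, 3, -5, -8, -10, -13, 6, 5]
i=6: a[6] = (-13)-6 = -19 → [9, 3, -5, -8, -10, -13, -19, 5]
i=7: a[7] = (-19)-5 = -24 → [9, 3, -5, -8, -10, -13, -19, -24]
sum = -67

-67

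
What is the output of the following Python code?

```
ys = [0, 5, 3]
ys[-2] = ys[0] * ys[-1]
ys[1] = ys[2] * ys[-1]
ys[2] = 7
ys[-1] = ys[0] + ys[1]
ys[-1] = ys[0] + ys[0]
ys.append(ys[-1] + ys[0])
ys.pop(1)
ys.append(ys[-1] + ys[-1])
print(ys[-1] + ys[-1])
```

ys[-2] = ys[0]*ys[-1] = 0*3 = 0 → [0, 0, 3]
ys[1] = ys[2]*ys[-1] = 3*3 = 9 → [0, 9, 3]
ys[2] = 7 → [0, 9, 7]
ys[-1] = ys[0]+ys[1] = 0+9 = 9 → [0, 9, 9]
ys[-1] = ys[0]+ys[0] = 0+0 = 0 → [0, 9, 0]
append ys[-1]+ys[0] = 0+0 = 0 → [0, 9, 0, 0]
pop(1) removes 9 → [0, 0, 0]
append ys[-1]+ys[-1] = 0+0 = 0 → [0, 0, 0, 0]
ys[-1]+ys[-1] = 0+0 = 0

0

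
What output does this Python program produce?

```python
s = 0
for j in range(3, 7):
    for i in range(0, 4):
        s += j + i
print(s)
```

96

j=3,i=0: s = 0+3 = 3
j=3,i=1: s = 3+4 = 7
j=3,i=2: s = 7+5 = 12
j=3,i=3: s = 12+6 = 18
j=4,i=0: s = 18+4 = 22
j=4,i=1: s = 22+5 = 27
j=4,i=2: s = 27+6 = 33
j=4,i=3: s = 33+7 = 40
j=5,i=0: s = 40+5 = 45
j=5,i=1: s = 45+6 = 51
j=5,i=2: s = 51+7 = 58
j=5,i=3: s = 58+8 = 66
j=6,i=0: s = 66+6 = 72
j=6,i=1: s = 72+7 = 79
j=6,i=2: s = 79+8 = 87
j=6,i=3: s = 87+9 = 96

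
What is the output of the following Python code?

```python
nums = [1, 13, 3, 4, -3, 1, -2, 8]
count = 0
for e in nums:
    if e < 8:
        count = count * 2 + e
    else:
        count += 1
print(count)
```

133

e=1: <8, count = 0*2+1 = 1
e=13: not <8, count = 1+1 = 2
e=3: <8, count = 2*2+3 = 7
e=4: <8, count = 7*2+4 = 18
e=-3: <8, count = 18*2+(-3) = 33
e=1: <8, count = 33*2+1 = 67
e=-2: <8, count = 67*2+(-2) = 132
e=8: not <8, count = 132+1 = 133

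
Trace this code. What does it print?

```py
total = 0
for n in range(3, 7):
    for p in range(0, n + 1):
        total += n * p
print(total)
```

259

n=3,p=0: total = 0+0 = 0
n=3,p=1: total = 0+3 = 3
n=3,p=2: total = 3+6 = 9
n=3,p=3: total = 9+9 = 18
n=4,p=0: total = 18+0 = 18
n=4,p=1: total = 18+4 = 22
n=4,p=2: total = 22+8 = 30
n=4,p=3: total = 30+12 = 42
n=4,p=4: total = 42+16 = 58
n=5,p=0: total = 58+0 = 58
n=5,p=1: total = 58+5 = 63
n=5,p=2: total = 63+10 = 73
n=5,p=3: total = 73+15 = 88
n=5,p=4: total = 88+20 = 108
n=5,p=5: total = 108+25 = 133
n=6,p=0: total = 133+0 = 133
n=6,p=1: total = 133+6 = 139
n=6,p=2: total = 139+12 = 151
n=6,p=3: total = 151+18 = 169
n=6,p=4: total = 169+24 = 193
n=6,p=5: total = 193+30 = 223
n=6,p=6: total = 223+36 = 259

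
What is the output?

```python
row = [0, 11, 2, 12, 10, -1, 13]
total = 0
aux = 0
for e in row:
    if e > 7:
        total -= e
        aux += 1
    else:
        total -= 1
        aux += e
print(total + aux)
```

e=0: not >7, total = 0-1 = -1; aux=0
e=11: >7, total = (-1)-11 = -12; aux=1
e=2: not >7, total = (-12)-1 = -13; aux=3
e=12: >7, total = (-13)-12 = -25; aux=4
e=10: >7, total = (-25)-10 = -35; aux=5
e=-1: not >7, total = (-35)-1 = -36; aux=4
e=13: >7, total = (-36)-13 = -49; aux=5
total+aux = (-49)+5 = -44

-44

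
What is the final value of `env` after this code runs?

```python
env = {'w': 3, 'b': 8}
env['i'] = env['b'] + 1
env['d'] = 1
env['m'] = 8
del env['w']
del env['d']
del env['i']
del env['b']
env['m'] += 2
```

{'m': 10}

env['i'] = env['b']+1 = 9 → {'w': 3, 'b': 8, 'i': 9}
env['d'] = 1 → {'w': 3, 'b': 8, 'i': 9, 'd': 1}
env['m'] = 8 → {'w': 3, 'b': 8, 'i': 9, 'd': 1, 'm': 8}
del 'w' → {'b': 8, 'i': 9, 'd': 1, 'm': 8}
del 'd' → {'b': 8, 'i': 9, 'm': 8}
del 'i' → {'b': 8, 'm': 8}
del 'b' → {'m': 8}
env['m'] = 8+2 = 10 → {'m': 10}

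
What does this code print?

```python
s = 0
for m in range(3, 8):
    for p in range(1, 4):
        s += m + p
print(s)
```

m=3,p=1: s = 0+4 = 4
m=3,p=2: s = 4+5 = 9
m=3,p=3: s = 9+6 = 15
m=4,p=1: s = 15+5 = 20
m=4,p=2: s = 20+6 = 26
m=4,p=3: s = 26+7 = 33
m=5,p=1: s = 33+6 = 39
m=5,p=2: s = 39+7 = 46
m=5,p=3: s = 46+8 = 54
m=6,p=1: s = 54+7 = 61
m=6,p=2: s = 61+8 = 69
m=6,p=3: s = 69+9 = 78
m=7,p=1: s = 78+8 = 86
m=7,p=2: s = 86+9 = 95
m=7,p=3: s = 95+10 = 105

105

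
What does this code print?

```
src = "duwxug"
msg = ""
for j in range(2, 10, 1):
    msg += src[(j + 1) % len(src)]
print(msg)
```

xugduwxu

j=2: add src[3]='x' → 'x'
j=3: add src[4]='u' → 'xu'
j=4: add src[5]='g' → 'xug'
j=5: add src[0]='d' → 'xugd'
j=6: add src[1]='u' → 'xugdu'
j=7: add src[2]='w' → 'xugduw'
j=8: add src[3]='x' → 'xugduwx'
j=9: add src[4]='u' → 'xugduwxu'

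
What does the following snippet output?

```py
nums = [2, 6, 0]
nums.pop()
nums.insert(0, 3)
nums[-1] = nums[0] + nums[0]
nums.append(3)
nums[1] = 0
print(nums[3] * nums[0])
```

9

pop() removes 0 → [2, 6]
insert 3 at 0 → [3, 2, 6]
nums[-1] = nums[0]+nums[0] = 3+3 = 6 → [3, 2, 6]
append 3 → [3, 2, 6, 3]
nums[1] = 0 → [3, 0, 6, 3]
nums[3]*nums[0] = 3*3 = 9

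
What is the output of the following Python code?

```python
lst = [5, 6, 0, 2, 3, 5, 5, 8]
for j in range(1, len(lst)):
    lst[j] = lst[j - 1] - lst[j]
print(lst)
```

[5, -1, -1, -3, -6, -11, -16, -24]

j=1: lst[1] = 5-6 = -1 → [5, -1, 0, 2, 3, 5, 5, 8]
j=2: lst[2] = (-1)-0 = -1 → [5, -1, -1, 2, 3, 5, 5, 8]
j=3: lst[3] = (-1)-2 = -3 → [5, -1, -1, -3, 3, 5, 5, 8]
j=4: lst[4] = (-3)-3 = -6 → [5, -1, -1, -3, -6, 5, 5, 8]
j=5: lst[5] = (-6)-5 = -11 → [5, -1, -1, -3, -6, -11, 5, 8]
j=6: lst[6] = (-11)-5 = -16 → [5, -1, -1, -3, -6, -11, -16, 8]
j=7: lst[7] = (-16)-8 = -24 → [5, -1, -1, -3, -6, -11, -16, -24]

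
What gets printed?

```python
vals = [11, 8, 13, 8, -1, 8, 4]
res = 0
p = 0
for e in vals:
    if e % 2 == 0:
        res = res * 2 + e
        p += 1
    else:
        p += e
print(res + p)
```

e=11: not even; p=11
e=8: even, res = 0*2+8 = 8; p=12
e=13: not even; p=25
e=8: even, res = 8*2+8 = 24; p=26
e=-1: not even; p=25
e=8: even, res = 24*2+8 = 56; p=26
e=4: even, res = 56*2+4 = 116; p=27
res+p = 116+27 = 143

143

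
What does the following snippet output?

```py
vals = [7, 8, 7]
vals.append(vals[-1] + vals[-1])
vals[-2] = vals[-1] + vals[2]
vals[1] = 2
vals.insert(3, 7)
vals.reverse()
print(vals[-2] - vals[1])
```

-5

append vals[-1]+vals[-1] = 7+7 = 14 → [7, 8, 7, 14]
vals[-2] = vals[-1]+vals[2] = 14+7 = 21 → [7, 8, 21, 14]
vals[1] = 2 → [7, 2, 21, 14]
insert 7 at 3 → [7, 2, 21, 7, 14]
reverse → [14, 7, 21, 2, 7]
vals[-2]-vals[1] = 2-7 = -5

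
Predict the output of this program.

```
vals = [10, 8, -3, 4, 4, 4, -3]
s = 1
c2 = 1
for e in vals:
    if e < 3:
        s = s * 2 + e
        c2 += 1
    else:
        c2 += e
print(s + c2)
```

e=10: not <3; c2=11
e=8: not <3; c2=19
e=-3: <3, s = 1*2+(-3) = -1; c2=20
e=4: not <3; c2=24
e=4: not <3; c2=28
e=4: not <3; c2=32
e=-3: <3, s = (-1)*2+(-3) = -5; c2=33
s+c2 = (-5)+33 = 28

28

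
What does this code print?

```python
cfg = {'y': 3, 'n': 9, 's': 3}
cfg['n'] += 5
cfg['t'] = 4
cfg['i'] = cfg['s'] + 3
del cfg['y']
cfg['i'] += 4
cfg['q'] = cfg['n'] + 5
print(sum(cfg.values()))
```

cfg['n'] = 9+5 = 14 → {'y': 3, 'n': 14, 's': 3}
cfg['t'] = 4 → {'y': 3, 'n': 14, 's': 3, 't': 4}
cfg['i'] = cfg['s']+3 = 6 → {'y': 3, 'n': 14, 's': 3, 't': 4, 'i': 6}
del 'y' → {'n': 14, 's': 3, 't': 4, 'i': 6}
cfg['i'] = 6+4 = 10 → {'n': 14, 's': 3, 't': 4, 'i': 10}
cfg['q'] = cfg['n']+5 = 19 → {'n': 14, 's': 3, 't': 4, 'i': 10, 'q': 19}
sum of values = 50

50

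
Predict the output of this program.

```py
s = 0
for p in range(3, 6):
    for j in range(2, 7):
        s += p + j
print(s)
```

120

p=3,j=2: s = 0+5 = 5
p=3,j=3: s = 5+6 = 11
p=3,j=4: s = 11+7 = 18
p=3,j=5: s = 18+8 = 26
p=3,j=6: s = 26+9 = 35
p=4,j=2: s = 35+6 = 41
p=4,j=3: s = 41+7 = 48
p=4,j=4: s = 48+8 = 56
p=4,j=5: s = 56+9 = 65
p=4,j=6: s = 65+10 = 75
p=5,j=2: s = 75+7 = 82
p=5,j=3: s = 82+8 = 90
p=5,j=4: s = 90+9 = 99
p=5,j=5: s = 99+10 = 109
p=5,j=6: s = 109+11 = 120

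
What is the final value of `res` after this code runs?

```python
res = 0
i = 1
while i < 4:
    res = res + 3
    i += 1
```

9

i=1: res = 0+3 = 3
i=2: res = 3+3 = 6
i=3: res = 6+3 = 9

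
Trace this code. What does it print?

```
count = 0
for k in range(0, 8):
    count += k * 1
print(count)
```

28

k=0: count = 0+0*1 = 0
k=1: count = 0+1*1 = 1
k=2: count = 1+2*1 = 3
k=3: count = 3+3*1 = 6
k=4: count = 6+4*1 = 10
k=5: count = 10+5*1 = 15
k=6: count = 15+6*1 = 21
k=7: count = 21+7*1 = 28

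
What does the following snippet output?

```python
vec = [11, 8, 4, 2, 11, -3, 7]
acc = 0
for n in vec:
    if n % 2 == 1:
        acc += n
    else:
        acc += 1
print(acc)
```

29

n=11: odd, acc = 0+11 = 11
n=8: not odd, acc = 11+1 = 12
n=4: not odd, acc = 12+1 = 13
n=2: not odd, acc = 13+1 = 14
n=11: odd, acc = 14+11 = 25
n=-3: odd, acc = 25+(-3) = 22
n=7: odd, acc = 22+7 = 29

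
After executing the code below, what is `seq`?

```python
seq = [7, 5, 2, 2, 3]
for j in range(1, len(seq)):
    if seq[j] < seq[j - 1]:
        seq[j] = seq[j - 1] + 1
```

j=1: 5<7, seq[1] = 7+1 = 8 → [7, 8, 2, 2, 3]
j=2: 2<8, seq[2] = 8+1 = 9 → [7, 8, 9, 2, 3]
j=3: 2<9, seq[3] = 9+1 = 10 → [7, 8, 9, 10, 3]
j=4: 3<10, seq[4] = 10+1 = 11 → [7, 8, 9, 10, 11]

[7, 8, 9, 10, 11]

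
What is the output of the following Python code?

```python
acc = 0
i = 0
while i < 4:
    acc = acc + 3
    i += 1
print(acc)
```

12

i=0: acc = 0+3 = 3
i=1: acc = 3+3 = 6
i=2: acc = 6+3 = 9
i=3: acc = 9+3 = 12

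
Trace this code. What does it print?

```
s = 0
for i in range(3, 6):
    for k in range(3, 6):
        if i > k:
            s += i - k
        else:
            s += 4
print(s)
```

i=3,k=3: not 3>3, s = 0+4 = 4
i=3,k=4: not 3>4, s = 4+4 = 8
i=3,k=5: not 3>5, s = 8+4 = 12
i=4,k=3: 4>3, s = 12+1 = 13
i=4,k=4: not 4>4, s = 13+4 = 17
i=4,k=5: not 4>5, s = 17+4 = 21
i=5,k=3: 5>3, s = 21+2 = 23
i=5,k=4: 5>4, s = 23+1 = 24
i=5,k=5: not 5>5, s = 24+4 = 28

28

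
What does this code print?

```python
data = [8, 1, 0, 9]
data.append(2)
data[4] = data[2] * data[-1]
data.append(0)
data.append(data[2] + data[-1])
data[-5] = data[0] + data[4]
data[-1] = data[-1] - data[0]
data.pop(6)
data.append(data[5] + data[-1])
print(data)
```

append 2 → [8, 1, 0, 9, 2]
data[4] = data[2]*data[-1] = 0*2 = 0 → [8, 1, 0, 9, 0]
append 0 → [8, 1, 0, 9, 0, 0]
append data[2]+data[-1] = 0+0 = 0 → [8, 1, 0, 9, 0, 0, 0]
data[-5] = data[0]+data[4] = 8+0 = 8 → [8, 1, 8, 9, 0, 0, 0]
data[-1] = data[-1]-data[0] = 0-8 = -8 → [8, 1, 8, 9, 0, 0, -8]
pop(6) removes -8 → [8, 1, 8, 9, 0, 0]
append data[5]+data[-1] = 0+0 = 0 → [8, 1, 8, 9, 0, 0, 0]

[8, 1, 8, 9, 0, 0, 0]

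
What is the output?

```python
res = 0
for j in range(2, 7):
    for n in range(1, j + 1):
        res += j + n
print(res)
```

j=2,n=1: res = 0+3 = 3
j=2,n=2: res = 3+4 = 7
j=3,n=1: res = 7+4 = 11
j=3,n=2: res = 11+5 = 16
j=3,n=3: res = 16+6 = 22
j=4,n=1: res = 22+5 = 27
j=4,n=2: res = 27+6 = 33
j=4,n=3: res = 33+7 = 40
j=4,n=4: res = 40+8 = 48
j=5,n=1: res = 48+6 = 54
j=5,n=2: res = 54+7 = 61
j=5,n=3: res = 61+8 = 69
j=5,n=4: res = 69+9 = 78
j=5,n=5: res = 78+10 = 88
j=6,n=1: res = 88+7 = 95
j=6,n=2: res = 95+8 = 103
j=6,n=3: res = 103+9 = 112
j=6,n=4: res = 112+10 = 122
j=6,n=5: res = 122+11 = 133
j=6,n=6: res = 133+12 = 145

145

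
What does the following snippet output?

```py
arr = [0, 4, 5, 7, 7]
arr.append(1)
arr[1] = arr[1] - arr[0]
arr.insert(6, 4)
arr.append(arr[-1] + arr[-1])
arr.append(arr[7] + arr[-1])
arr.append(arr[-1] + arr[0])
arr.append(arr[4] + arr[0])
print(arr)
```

append 1 → [0, 4, 5, 7, 7, 1]
arr[1] = arr[1]-arr[0] = 4-0 = 4 → [0, 4, 5, 7, 7, 1]
insert 4 at 6 → [0, 4, 5, 7, 7, 1, 4]
append arr[-1]+arr[-1] = 4+4 = 8 → [0, 4, 5, 7, 7, 1, 4, 8]
append arr[7]+arr[-1] = 8+8 = 16 → [0, 4, 5, 7, 7, 1, 4, 8, 16]
append arr[-1]+arr[0] = 16+0 = 16 → [0, 4, 5, 7, 7, 1, 4, 8, 16, 16]
append arr[4]+arr[0] = 7+0 = 7 → [0, 4, 5, 7, 7, 1, 4, 8, 16, 16, 7]

[0, 4, 5, 7, 7, 1, 4, 8, 16, 16, 7]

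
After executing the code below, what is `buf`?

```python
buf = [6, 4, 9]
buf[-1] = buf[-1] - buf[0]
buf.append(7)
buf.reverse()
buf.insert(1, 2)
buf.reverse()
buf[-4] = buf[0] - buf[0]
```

buf[-1] = buf[-1]-buf[0] = 9-6 = 3 → [6, 4, 3]
append 7 → [6, 4, 3, 7]
reverse → [7, 3, 4, 6]
insert 2 at 1 → [7, 2, 3, 4, 6]
reverse → [6, 4, 3, 2, 7]
buf[-4] = buf[0]-buf[0] = 6-6 = 0 → [6, 0, 3, 2, 7]

[6, 0, 3, 2, 7]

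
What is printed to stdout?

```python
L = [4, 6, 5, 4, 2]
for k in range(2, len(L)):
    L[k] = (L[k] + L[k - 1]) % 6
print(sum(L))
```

k=2: L[2] = (5+6)%6 = 5 → [4, 6, 5, 4, 2]
k=3: L[3] = (4+5)%6 = 3 → [4, 6, 5, 3, 2]
k=4: L[4] = (2+3)%6 = 5 → [4, 6, 5, 3, 5]
sum = 23

23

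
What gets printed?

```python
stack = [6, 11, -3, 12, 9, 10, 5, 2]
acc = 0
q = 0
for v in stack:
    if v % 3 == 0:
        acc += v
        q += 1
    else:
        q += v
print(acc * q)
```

v=6: %3==0, acc = 0+6 = 6; q=1
v=11: not %3==0; q=12
v=-3: %3==0, acc = 6+(-3) = 3; q=13
v=12: %3==0, acc = 3+12 = 15; q=14
v=9: %3==0, acc = 15+9 = 24; q=15
v=10: not %3==0; q=25
v=5: not %3==0; q=30
v=2: not %3==0; q=32
acc*q = 24*32 = 768

768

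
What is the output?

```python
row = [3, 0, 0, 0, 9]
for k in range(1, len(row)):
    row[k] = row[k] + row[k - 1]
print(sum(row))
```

24

k=1: row[1] = 0+3 = 3 → [3, 3, 0, 0, 9]
k=2: row[2] = 0+3 = 3 → [3, 3, 3, 0, 9]
k=3: row[3] = 0+3 = 3 → [3, 3, 3, 3, 9]
k=4: row[4] = 9+3 = 12 → [3, 3, 3, 3, 12]
sum = 24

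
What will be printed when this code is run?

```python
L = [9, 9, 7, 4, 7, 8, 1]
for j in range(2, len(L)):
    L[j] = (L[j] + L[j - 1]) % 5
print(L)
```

j=2: L[2] = (7+9)%5 = 1 → [9, 9, 1, 4, 7, 8, 1]
j=3: L[3] = (4+1)%5 = 0 → [9, 9, 1, 0, 7, 8, 1]
j=4: L[4] = (7+0)%5 = 2 → [9, 9, 1, 0, 2, 8, 1]
j=5: L[5] = (8+2)%5 = 0 → [9, 9, 1, 0, 2, 0, 1]
j=6: L[6] = (1+0)%5 = 1 → [9, 9, 1, 0, 2, 0, 1]

[9, 9, 1, 0, 2, 0, 1]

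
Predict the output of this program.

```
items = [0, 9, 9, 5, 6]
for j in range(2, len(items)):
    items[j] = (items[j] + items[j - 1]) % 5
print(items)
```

j=2: items[2] = (9+9)%5 = 3 → [0, 9, 3, 5, 6]
j=3: items[3] = (5+3)%5 = 3 → [0, 9, 3, 3, 6]
j=4: items[4] = (6+3)%5 = 4 → [0, 9, 3, 3, 4]

[0, 9, 3, 3, 4]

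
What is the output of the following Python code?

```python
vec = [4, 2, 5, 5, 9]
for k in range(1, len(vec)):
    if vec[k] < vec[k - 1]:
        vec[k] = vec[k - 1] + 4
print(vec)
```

[4, 8, 12, 16, 20]

k=1: 2<4, vec[1] = 4+4 = 8 → [4, 8, 5, 5, 9]
k=2: 5<8, vec[2] = 8+4 = 12 → [4, 8, 12, 5, 9]
k=3: 5<12, vec[3] = 12+4 = 16 → [4, 8, 12, 16, 9]
k=4: 9<16, vec[4] = 16+4 = 20 → [4, 8, 12, 16, 20]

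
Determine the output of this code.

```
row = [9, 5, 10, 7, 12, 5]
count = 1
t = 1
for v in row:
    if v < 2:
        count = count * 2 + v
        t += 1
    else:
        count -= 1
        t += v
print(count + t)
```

v=9: not <2, count = 1-1 = 0; t=10
v=5: not <2, count = 0-1 = -1; t=15
v=10: not <2, count = (-1)-1 = -2; t=25
v=7: not <2, count = (-2)-1 = -3; t=32
v=12: not <2, count = (-3)-1 = -4; t=44
v=5: not <2, count = (-4)-1 = -5; t=49
count+t = (-5)+49 = 44

44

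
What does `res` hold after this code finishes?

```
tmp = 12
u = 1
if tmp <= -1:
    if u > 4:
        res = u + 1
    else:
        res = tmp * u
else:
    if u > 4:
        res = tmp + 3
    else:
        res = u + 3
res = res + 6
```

tmp=12, u=1
tmp <= -1 is False; u > 4 is False
→ res = u + 3 = 4
res = 4+6 = 10

10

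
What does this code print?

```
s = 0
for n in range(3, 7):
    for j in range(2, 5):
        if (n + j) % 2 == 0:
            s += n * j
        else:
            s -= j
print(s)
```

66

n=3,j=2: odd sum, s = 0-2 = -2
n=3,j=3: even sum, s = (-2)+9 = 7
n=3,j=4: odd sum, s = 7-4 = 3
n=4,j=2: even sum, s = 3+8 = 11
n=4,j=3: odd sum, s = 11-3 = 8
n=4,j=4: even sum, s = 8+16 = 24
n=5,j=2: odd sum, s = 24-2 = 22
n=5,j=3: even sum, s = 22+15 = 37
n=5,j=4: odd sum, s = 37-4 = 33
n=6,j=2: even sum, s = 33+12 = 45
n=6,j=3: odd sum, s = 45-3 = 42
n=6,j=4: even sum, s = 42+24 = 66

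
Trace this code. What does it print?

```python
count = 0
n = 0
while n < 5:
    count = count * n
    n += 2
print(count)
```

0

n=0: count = 0*0 = 0
n=2: count = 0*2 = 0
n=4: count = 0*4 = 0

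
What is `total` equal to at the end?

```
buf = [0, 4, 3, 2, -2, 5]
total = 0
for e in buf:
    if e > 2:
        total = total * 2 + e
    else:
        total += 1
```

39

e=0: not >2, total = 0+1 = 1
e=4: >2, total = 1*2+4 = 6
e=3: >2, total = 6*2+3 = 15
e=2: not >2, total = 15+1 = 16
e=-2: not >2, total = 16+1 = 17
e=5: >2, total = 17*2+5 = 39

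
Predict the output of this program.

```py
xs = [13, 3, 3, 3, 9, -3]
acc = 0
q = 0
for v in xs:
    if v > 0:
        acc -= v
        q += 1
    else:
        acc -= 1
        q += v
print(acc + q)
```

-30

v=13: >0, acc = 0-13 = -13; q=1
v=3: >0, acc = (-13)-3 = -16; q=2
v=3: >0, acc = (-16)-3 = -19; q=3
v=3: >0, acc = (-19)-3 = -22; q=4
v=9: >0, acc = (-22)-9 = -31; q=5
v=-3: not >0, acc = (-31)-1 = -32; q=2
acc+q = (-32)+2 = -30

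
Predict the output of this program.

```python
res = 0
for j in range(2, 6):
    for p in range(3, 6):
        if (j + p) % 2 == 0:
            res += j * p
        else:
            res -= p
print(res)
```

j=2,p=3: odd sum, res = 0-3 = -3
j=2,p=4: even sum, res = (-3)+8 = 5
j=2,p=5: odd sum, res = 5-5 = 0
j=3,p=3: even sum, res = 0+9 = 9
j=3,p=4: odd sum, res = 9-4 = 5
j=3,p=5: even sum, res = 5+15 = 20
j=4,p=3: odd sum, res = 20-3 = 17
j=4,p=4: even sum, res = 17+16 = 33
j=4,p=5: odd sum, res = 33-5 = 28
j=5,p=3: even sum, res = 28+15 = 43
j=5,p=4: odd sum, res = 43-4 = 39
j=5,p=5: even sum, res = 39+25 = 64

64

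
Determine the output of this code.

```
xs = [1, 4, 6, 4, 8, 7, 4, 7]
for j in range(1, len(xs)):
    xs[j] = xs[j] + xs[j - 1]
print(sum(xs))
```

j=1: xs[1] = 4+1 = 5 → [1, 5, 6, 4, 8, 7, 4, 7]
j=2: xs[2] = 6+5 = 11 → [1, 5, 11, 4, 8, 7, 4, 7]
j=3: xs[3] = 4+11 = 15 → [1, 5, 11, 15, 8, 7, 4, 7]
j=4: xs[4] = 8+15 = 23 → [1, 5, 11, 15, 23, 7, 4, 7]
j=5: xs[5] = 7+23 = 30 → [1, 5, 11, 15, 23, 30, 4, 7]
j=6: xs[6] = 4+30 = 34 → [1, 5, 11, 15, 23, 30, 34, 7]
j=7: xs[7] = 7+34 = 41 → [1, 5, 11, 15, 23, 30, 34, 41]
sum = 160

160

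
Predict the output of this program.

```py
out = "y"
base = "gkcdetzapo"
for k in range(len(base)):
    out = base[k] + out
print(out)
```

k=0: prepend 'g' → 'gy'
k=1: prepend 'k' → 'kgy'
k=2: prepend 'c' → 'ckgy'
k=3: prepend 'd' → 'dckgy'
k=4: prepend 'e' → 'edckgy'
k=5: prepend 't' → 'tedckgy'
k=6: prepend 'z' → 'ztedckgy'
k=7: prepend 'a' → 'aztedckgy'
k=8: prepend 'p' → 'paztedckgy'
k=9: prepend 'o' → 'opaztedckgy'

opaztedckgy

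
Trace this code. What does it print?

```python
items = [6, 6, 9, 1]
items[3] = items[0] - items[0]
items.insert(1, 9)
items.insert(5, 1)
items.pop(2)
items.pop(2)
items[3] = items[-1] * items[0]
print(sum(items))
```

items[3] = items[0]-items[0] = 6-6 = 0 → [6, 6, 9, 0]
insert 9 at 1 → [6, 9, 6, 9, 0]
insert 1 at 5 → [6, 9, 6, 9, 0, 1]
pop(2) removes 6 → [6, 9, 9, 0, 1]
pop(2) removes 9 → [6, 9, 0, 1]
items[3] = items[-1]*items[0] = 1*6 = 6 → [6, 9, 0, 6]
sum = 21

21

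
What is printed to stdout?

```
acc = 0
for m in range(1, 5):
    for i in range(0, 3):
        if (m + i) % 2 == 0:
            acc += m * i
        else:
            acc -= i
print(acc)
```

m=1,i=0: odd sum, acc = 0-0 = 0
m=1,i=1: even sum, acc = 0+1 = 1
m=1,i=2: odd sum, acc = 1-2 = -1
m=2,i=0: even sum, acc = (-1)+0 = -1
m=2,i=1: odd sum, acc = (-1)-1 = -2
m=2,i=2: even sum, acc = (-2)+4 = 2
m=3,i=0: odd sum, acc = 2-0 = 2
m=3,i=1: even sum, acc = 2+3 = 5
m=3,i=2: odd sum, acc = 5-2 = 3
m=4,i=0: even sum, acc = 3+0 = 3
m=4,i=1: odd sum, acc = 3-1 = 2
m=4,i=2: even sum, acc = 2+8 = 10

10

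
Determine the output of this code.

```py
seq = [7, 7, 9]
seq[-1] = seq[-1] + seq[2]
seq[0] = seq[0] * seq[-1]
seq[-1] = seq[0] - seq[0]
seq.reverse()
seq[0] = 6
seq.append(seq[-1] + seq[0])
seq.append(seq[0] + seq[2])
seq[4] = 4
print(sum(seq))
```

275

seq[-1] = seq[-1]+seq[2] = 9+9 = 18 → [7, 7, 18]
seq[0] = seq[0]*seq[-1] = 7*18 = 126 → [126, 7, 18]
seq[-1] = seq[0]-seq[0] = 126-126 = 0 → [126, 7, 0]
reverse → [0, 7, 126]
seq[0] = 6 → [6, 7, 126]
append seq[-1]+seq[0] = 126+6 = 132 → [6, 7, 126, 132]
append seq[0]+seq[2] = 6+126 = 132 → [6, 7, 126, 132, 132]
seq[4] = 4 → [6, 7, 126, 132, 4]
sum = 275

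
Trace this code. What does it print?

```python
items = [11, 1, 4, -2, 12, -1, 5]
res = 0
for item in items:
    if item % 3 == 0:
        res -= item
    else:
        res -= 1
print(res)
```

item=11: not %3==0, res = 0-1 = -1
item=1: not %3==0, res = (-1)-1 = -2
item=4: not %3==0, res = (-2)-1 = -3
item=-2: not %3==0, res = (-3)-1 = -4
item=12: %3==0, res = (-4)-12 = -16
item=-1: not %3==0, res = (-16)-1 = -17
item=5: not %3==0, res = (-17)-1 = -18

-18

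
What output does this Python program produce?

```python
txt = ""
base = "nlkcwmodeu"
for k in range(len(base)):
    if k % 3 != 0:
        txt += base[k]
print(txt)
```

lkwmde

k=0: skip
k=1: add 'l' → 'l'
k=2: add 'k' → 'lk'
k=3: skip
k=4: add 'w' → 'lkw'
k=5: add 'm' → 'lkwm'
k=6: skip
k=7: add 'd' → 'lkwmd'
k=8: add 'e' → 'lkwmde'
k=9: skip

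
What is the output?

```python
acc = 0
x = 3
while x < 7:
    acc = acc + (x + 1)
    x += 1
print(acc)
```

x=3: acc = 0+4 = 4
x=4: acc = 4+5 = 9
x=5: acc = 9+6 = 15
x=6: acc = 15+7 = 22

22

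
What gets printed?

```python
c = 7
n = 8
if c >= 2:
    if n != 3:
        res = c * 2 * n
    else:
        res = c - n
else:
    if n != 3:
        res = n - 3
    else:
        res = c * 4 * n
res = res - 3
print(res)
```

c=7, n=8
c >= 2 is True; n != 3 is True
→ res = c * 2 * n = 112
res = 112-3 = 109

109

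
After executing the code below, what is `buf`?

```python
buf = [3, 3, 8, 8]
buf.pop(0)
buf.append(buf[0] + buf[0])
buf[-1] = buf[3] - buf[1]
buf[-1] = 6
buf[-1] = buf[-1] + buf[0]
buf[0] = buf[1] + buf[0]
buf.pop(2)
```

pop(0) removes 3 → [3, 8, 8]
append buf[0]+buf[0] = 3+3 = 6 → [3, 8, 8, 6]
buf[-1] = buf[3]-buf[1] = 6-8 = -2 → [3, 8, 8, -2]
buf[-1] = 6 → [3, 8, 8, 6]
buf[-1] = buf[-1]+buf[0] = 6+3 = 9 → [3, 8, 8, 9]
buf[0] = buf[1]+buf[0] = 8+3 = 11 → [11, 8, 8, 9]
pop(2) removes 8 → [11, 8, 9]

[11, 8, 9]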